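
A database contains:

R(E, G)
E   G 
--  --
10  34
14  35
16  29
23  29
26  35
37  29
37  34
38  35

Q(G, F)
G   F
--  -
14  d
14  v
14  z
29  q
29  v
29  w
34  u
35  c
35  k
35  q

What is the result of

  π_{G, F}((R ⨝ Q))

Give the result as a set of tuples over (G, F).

{(29, q), (29, v), (29, w), (34, u), (35, c), (35, k), (35, q)}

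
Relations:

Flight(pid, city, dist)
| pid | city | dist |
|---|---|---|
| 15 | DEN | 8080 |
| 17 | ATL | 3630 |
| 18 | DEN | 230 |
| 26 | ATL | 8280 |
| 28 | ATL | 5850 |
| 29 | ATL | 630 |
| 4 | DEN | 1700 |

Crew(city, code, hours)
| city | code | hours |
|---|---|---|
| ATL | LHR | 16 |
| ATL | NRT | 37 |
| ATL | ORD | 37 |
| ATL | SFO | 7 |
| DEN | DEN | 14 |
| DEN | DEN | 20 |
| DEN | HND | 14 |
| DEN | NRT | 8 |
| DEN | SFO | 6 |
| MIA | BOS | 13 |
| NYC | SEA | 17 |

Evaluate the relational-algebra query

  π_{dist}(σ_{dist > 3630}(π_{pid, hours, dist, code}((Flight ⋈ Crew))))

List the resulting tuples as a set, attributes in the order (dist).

{5850, 8080, 8280}

Flight ⋈ Crew (natural join on city): {(15, DEN, 8080, DEN, 14), (15, DEN, 8080, DEN, 20), (15, DEN, 8080, HND, 14), (15, DEN, 8080, NRT, 8), (15, DEN, 8080, SFO, 6), (17, ATL, 3630, LHR, 16), (17, ATL, 3630, NRT, 37), (17, ATL, 3630, ORD, 37), (17, ATL, 3630, SFO, 7), (18, DEN, 230, DEN, 14), (18, DEN, 230, DEN, 20), (18, DEN, 230, HND, 14), (18, DEN, 230, NRT, 8), (18, DEN, 230, SFO, 6), (26, ATL, 8280, LHR, 16), (26, ATL, 8280, NRT, 37), (26, ATL, 8280, ORD, 37), (26, ATL, 8280, SFO, 7), (28, ATL, 5850, LHR, 16), (28, ATL, 5850, NRT, 37), (28, ATL, 5850, ORD, 37), (28, ATL, 5850, SFO, 7), (29, ATL, 630, LHR, 16), (29, ATL, 630, NRT, 37), (29, ATL, 630, ORD, 37), (29, ATL, 630, SFO, 7), (4, DEN, 1700, DEN, 14), (4, DEN, 1700, DEN, 20), (4, DEN, 1700, HND, 14), (4, DEN, 1700, NRT, 8), (4, DEN, 1700, SFO, 6)}
π_{pid, hours, dist, code} gives {(15, 14, 8080, DEN), (15, 14, 8080, HND), (15, 20, 8080, DEN), (15, 6, 8080, SFO), (15, 8, 8080, NRT), (17, 16, 3630, LHR), (17, 37, 3630, NRT), (17, 37, 3630, ORD), (17, 7, 3630, SFO), (18, 14, 230, DEN), (18, 14, 230, HND), (18, 20, 230, DEN), (18, 6, 230, SFO), (18, 8, 230, NRT), (26, 16, 8280, LHR), (26, 37, 8280, NRT), (26, 37, 8280, ORD), (26, 7, 8280, SFO), (28, 16, 5850, LHR), (28, 37, 5850, NRT), (28, 37, 5850, ORD), (28, 7, 5850, SFO), (29, 16, 630, LHR), (29, 37, 630, NRT), (29, 37, 630, ORD), (29, 7, 630, SFO), (4, 14, 1700, DEN), (4, 14, 1700, HND), (4, 20, 1700, DEN), (4, 6, 1700, SFO), (4, 8, 1700, NRT)}.
Apply σ_{dist > 3630}; surviving tuples: {(15, 14, 8080, DEN), (15, 14, 8080, HND), (15, 20, 8080, DEN), (15, 6, 8080, SFO), (15, 8, 8080, NRT), (26, 16, 8280, LHR), (26, 37, 8280, NRT), (26, 37, 8280, ORD), (26, 7, 8280, SFO), (28, 16, 5850, LHR), (28, 37, 5850, NRT), (28, 37, 5850, ORD), (28, 7, 5850, SFO)}
π_{dist} gives {5850, 8080, 8280} (10 duplicate(s) eliminated).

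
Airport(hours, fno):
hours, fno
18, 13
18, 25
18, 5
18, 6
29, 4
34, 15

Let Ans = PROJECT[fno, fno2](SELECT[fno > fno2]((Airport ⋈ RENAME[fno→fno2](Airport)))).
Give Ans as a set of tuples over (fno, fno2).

{(13, 5), (13, 6), (25, 13), (25, 5), (25, 6), (6, 5)}

ρ[fno→fno2]: schema becomes (hours, fno2); tuples unchanged.
Natural join on hours: {(18, 13, 13), (18, 13, 25), (18, 13, 5), (18, 13, 6), (18, 25, 13), (18, 25, 25), (18, 25, 5), (18, 25, 6), (18, 5, 13), (18, 5, 25), (18, 5, 5), (18, 5, 6), (18, 6, 13), (18, 6, 25), (18, 6, 5), (18, 6, 6), (29, 4, 4), (34, 15, 15)}
Filtering on fno > fno2 leaves {(18, 13, 5), (18, 13, 6), (18, 25, 13), (18, 25, 5), (18, 25, 6), (18, 6, 5)}.
π_{fno, fno2} gives {(13, 5), (13, 6), (25, 13), (25, 5), (25, 6), (6, 5)}.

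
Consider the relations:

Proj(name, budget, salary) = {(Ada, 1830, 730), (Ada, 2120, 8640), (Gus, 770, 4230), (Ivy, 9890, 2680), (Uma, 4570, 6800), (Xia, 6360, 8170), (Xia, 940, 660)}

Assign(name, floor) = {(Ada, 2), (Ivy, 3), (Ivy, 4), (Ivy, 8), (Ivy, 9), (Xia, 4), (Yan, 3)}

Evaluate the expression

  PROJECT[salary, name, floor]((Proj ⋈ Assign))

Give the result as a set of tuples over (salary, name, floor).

Joining Proj and Assign on name yields {(Ada, 1830, 730, 2), (Ada, 2120, 8640, 2), (Ivy, 9890, 2680, 3), (Ivy, 9890, 2680, 4), (Ivy, 9890, 2680, 8), (Ivy, 9890, 2680, 9), (Xia, 6360, 8170, 4), (Xia, 940, 660, 4)}.
Projecting to salary, name, floor: {(2680, Ivy, 3), (2680, Ivy, 4), (2680, Ivy, 8), (2680, Ivy, 9), (660, Xia, 4), (730, Ada, 2), (8170, Xia, 4), (8640, Ada, 2)}

{(2680, Ivy, 3), (2680, Ivy, 4), (2680, Ivy, 8), (2680, Ivy, 9), (660, Xia, 4), (730, Ada, 2), (8170, Xia, 4), (8640, Ada, 2)}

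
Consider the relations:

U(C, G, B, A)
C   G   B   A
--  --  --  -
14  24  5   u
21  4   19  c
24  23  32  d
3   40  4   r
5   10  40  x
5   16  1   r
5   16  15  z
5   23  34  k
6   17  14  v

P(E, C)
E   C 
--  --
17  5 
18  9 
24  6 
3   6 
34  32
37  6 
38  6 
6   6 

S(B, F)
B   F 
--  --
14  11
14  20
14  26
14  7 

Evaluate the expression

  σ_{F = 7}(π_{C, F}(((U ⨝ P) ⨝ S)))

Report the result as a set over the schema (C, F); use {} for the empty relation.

{(6, 7)}

Natural join on C: {(5, 10, 40, x, 17), (5, 16, 1, r, 17), (5, 16, 15, z, 17), (5, 23, 34, k, 17), (6, 17, 14, v, 24), (6, 17, 14, v, 3), (6, 17, 14, v, 37), (6, 17, 14, v, 38), (6, 17, 14, v, 6)}
Natural join on B: {(6, 17, 14, v, 24, 11), (6, 17, 14, v, 24, 20), (6, 17, 14, v, 24, 26), (6, 17, 14, v, 24, 7), (6, 17, 14, v, 3, 11), (6, 17, 14, v, 3, 20), (6, 17, 14, v, 3, 26), (6, 17, 14, v, 3, 7), (6, 17, 14, v, 37, 11), (6, 17, 14, v, 37, 20), (6, 17, 14, v, 37, 26), (6, 17, 14, v, 37, 7), (6, 17, 14, v, 38, 11), (6, 17, 14, v, 38, 20), (6, 17, 14, v, 38, 26), (6, 17, 14, v, 38, 7), (6, 17, 14, v, 6, 11), (6, 17, 14, v, 6, 20), (6, 17, 14, v, 6, 26), (6, 17, 14, v, 6, 7)}
π_{C, F} gives {(6, 11), (6, 20), (6, 26), (6, 7)} (16 duplicate(s) eliminated).
Filtering on F = 7 leaves {(6, 7)}.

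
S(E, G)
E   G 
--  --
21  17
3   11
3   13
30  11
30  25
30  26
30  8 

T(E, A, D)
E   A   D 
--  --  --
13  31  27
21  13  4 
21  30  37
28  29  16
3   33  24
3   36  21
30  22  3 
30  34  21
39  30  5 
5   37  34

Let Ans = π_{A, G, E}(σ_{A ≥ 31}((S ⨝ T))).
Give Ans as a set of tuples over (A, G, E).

{(33, 11, 3), (33, 13, 3), (34, 11, 30), (34, 25, 30), (34, 26, 30), (34, 8, 30), (36, 11, 3), (36, 13, 3)}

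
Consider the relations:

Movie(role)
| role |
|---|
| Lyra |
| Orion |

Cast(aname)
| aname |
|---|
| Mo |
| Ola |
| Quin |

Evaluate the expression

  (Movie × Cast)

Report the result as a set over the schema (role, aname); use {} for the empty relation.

{(Lyra, Mo), (Lyra, Ola), (Lyra, Quin), (Orion, Mo), (Orion, Ola), (Orion, Quin)}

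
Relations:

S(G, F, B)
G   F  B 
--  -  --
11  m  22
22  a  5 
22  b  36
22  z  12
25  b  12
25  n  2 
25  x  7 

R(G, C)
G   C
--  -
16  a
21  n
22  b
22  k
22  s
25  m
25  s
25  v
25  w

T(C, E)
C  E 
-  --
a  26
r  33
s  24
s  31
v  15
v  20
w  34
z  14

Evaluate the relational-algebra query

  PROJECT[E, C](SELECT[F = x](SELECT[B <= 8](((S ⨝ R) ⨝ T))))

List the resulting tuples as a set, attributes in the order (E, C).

{(15, v), (20, v), (24, s), (31, s), (34, w)}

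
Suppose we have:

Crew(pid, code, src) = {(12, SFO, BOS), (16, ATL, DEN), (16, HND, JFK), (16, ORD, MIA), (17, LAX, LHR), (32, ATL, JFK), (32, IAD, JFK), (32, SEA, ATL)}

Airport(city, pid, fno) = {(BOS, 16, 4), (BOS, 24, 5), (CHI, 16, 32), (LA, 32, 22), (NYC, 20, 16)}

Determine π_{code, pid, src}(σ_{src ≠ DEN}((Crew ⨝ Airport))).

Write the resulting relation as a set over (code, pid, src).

Natural join on pid: {(16, ATL, DEN, BOS, 4), (16, ATL, DEN, CHI, 32), (16, HND, JFK, BOS, 4), (16, HND, JFK, CHI, 32), (16, ORD, MIA, BOS, 4), (16, ORD, MIA, CHI, 32), (32, ATL, JFK, LA, 22), (32, IAD, JFK, LA, 22), (32, SEA, ATL, LA, 22)}
Apply σ_{src ≠ DEN}; surviving tuples: {(16, HND, JFK, BOS, 4), (16, HND, JFK, CHI, 32), (16, ORD, MIA, BOS, 4), (16, ORD, MIA, CHI, 32), (32, ATL, JFK, LA, 22), (32, IAD, JFK, LA, 22), (32, SEA, ATL, LA, 22)}
π[code, pid, src]: project onto (code, pid, src) (2 duplicate(s) eliminated) → {(ATL, 32, JFK), (HND, 16, JFK), (IAD, 32, JFK), (ORD, 16, MIA), (SEA, 32, ATL)}

{(ATL, 32, JFK), (HND, 16, JFK), (IAD, 32, JFK), (ORD, 16, MIA), (SEA, 32, ATL)}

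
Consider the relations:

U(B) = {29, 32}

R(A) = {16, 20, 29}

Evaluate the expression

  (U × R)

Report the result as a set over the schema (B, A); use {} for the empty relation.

{(29, 16), (29, 20), (29, 29), (32, 16), (32, 20), (32, 29)}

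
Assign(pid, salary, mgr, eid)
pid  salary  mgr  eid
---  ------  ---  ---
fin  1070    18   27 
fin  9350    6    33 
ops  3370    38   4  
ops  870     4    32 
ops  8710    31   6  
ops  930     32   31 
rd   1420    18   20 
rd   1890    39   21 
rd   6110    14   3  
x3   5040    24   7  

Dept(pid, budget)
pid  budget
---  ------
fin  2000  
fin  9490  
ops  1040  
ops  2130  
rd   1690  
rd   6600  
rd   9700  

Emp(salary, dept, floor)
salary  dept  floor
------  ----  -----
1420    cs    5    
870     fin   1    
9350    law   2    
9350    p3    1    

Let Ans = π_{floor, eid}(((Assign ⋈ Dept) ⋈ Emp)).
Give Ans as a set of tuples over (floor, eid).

{(1, 32), (1, 33), (2, 33), (5, 20)}

Assign ⋈ Dept (natural join on pid): {(fin, 1070, 18, 27, 2000), (fin, 1070, 18, 27, 9490), (fin, 9350, 6, 33, 2000), (fin, 9350, 6, 33, 9490), (ops, 3370, 38, 4, 1040), (ops, 3370, 38, 4, 2130), (ops, 870, 4, 32, 1040), (ops, 870, 4, 32, 2130), (ops, 8710, 31, 6, 1040), (ops, 8710, 31, 6, 2130), (ops, 930, 32, 31, 1040), (ops, 930, 32, 31, 2130), (rd, 1420, 18, 20, 1690), (rd, 1420, 18, 20, 6600), (rd, 1420, 18, 20, 9700), (rd, 1890, 39, 21, 1690), (rd, 1890, 39, 21, 6600), (rd, 1890, 39, 21, 9700), (rd, 6110, 14, 3, 1690), (rd, 6110, 14, 3, 6600), (rd, 6110, 14, 3, 9700)}
(Assign ⋈ Dept) ⋈ Emp (natural join on salary): {(fin, 9350, 6, 33, 2000, law, 2), (fin, 9350, 6, 33, 2000, p3, 1), (fin, 9350, 6, 33, 9490, law, 2), (fin, 9350, 6, 33, 9490, p3, 1), (ops, 870, 4, 32, 1040, fin, 1), (ops, 870, 4, 32, 2130, fin, 1), (rd, 1420, 18, 20, 1690, cs, 5), (rd, 1420, 18, 20, 6600, cs, 5), (rd, 1420, 18, 20, 9700, cs, 5)}
Keep only column(s) floor, eid (5 duplicate(s) eliminated): {(1, 32), (1, 33), (2, 33), (5, 20)}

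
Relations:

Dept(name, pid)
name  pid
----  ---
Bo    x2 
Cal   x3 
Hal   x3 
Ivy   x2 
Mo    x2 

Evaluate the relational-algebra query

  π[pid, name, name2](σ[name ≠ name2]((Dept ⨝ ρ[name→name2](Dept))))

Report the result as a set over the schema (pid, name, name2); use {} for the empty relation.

ρ[name→name2]: schema becomes (name2, pid); tuples unchanged.
Joining Dept and ρ[name→name2](Dept) on pid yields {(Bo, x2, Bo), (Bo, x2, Ivy), (Bo, x2, Mo), (Cal, x3, Cal), (Cal, x3, Hal), (Hal, x3, Cal), (Hal, x3, Hal), (Ivy, x2, Bo), (Ivy, x2, Ivy), (Ivy, x2, Mo), (Mo, x2, Bo), (Mo, x2, Ivy), (Mo, x2, Mo)}.
Apply σ_{name ≠ name2}; surviving tuples: {(Bo, x2, Ivy), (Bo, x2, Mo), (Cal, x3, Hal), (Hal, x3, Cal), (Ivy, x2, Bo), (Ivy, x2, Mo), (Mo, x2, Bo), (Mo, x2, Ivy)}
Keep only column(s) pid, name, name2: {(x2, Bo, Ivy), (x2, Bo, Mo), (x2, Ivy, Bo), (x2, Ivy, Mo), (x2, Mo, Bo), (x2, Mo, Ivy), (x3, Cal, Hal), (x3, Hal, Cal)}

{(x2, Bo, Ivy), (x2, Bo, Mo), (x2, Ivy, Bo), (x2, Ivy, Mo), (x2, Mo, Bo), (x2, Mo, Ivy), (x3, Cal, Hal), (x3, Hal, Cal)}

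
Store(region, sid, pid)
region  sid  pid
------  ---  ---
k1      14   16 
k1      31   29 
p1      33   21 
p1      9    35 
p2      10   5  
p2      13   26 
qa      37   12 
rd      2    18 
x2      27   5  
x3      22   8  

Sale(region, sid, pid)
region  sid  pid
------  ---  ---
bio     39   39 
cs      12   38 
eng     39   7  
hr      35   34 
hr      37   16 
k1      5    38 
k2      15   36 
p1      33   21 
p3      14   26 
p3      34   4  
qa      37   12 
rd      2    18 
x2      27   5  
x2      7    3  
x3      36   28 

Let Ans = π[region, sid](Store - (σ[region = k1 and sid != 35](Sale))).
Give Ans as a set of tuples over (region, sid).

{(k1, 14), (k1, 31), (p1, 33), (p1, 9), (p2, 10), (p2, 13), (qa, 37), (rd, 2), (x2, 27), (x3, 22)}

Apply σ_{region = k1 and sid != 35}; surviving tuples: {(k1, 5, 38)}
Taking the difference: {(k1, 14, 16), (k1, 31, 29), (p1, 33, 21), (p1, 9, 35), (p2, 10, 5), (p2, 13, 26), (qa, 37, 12), (rd, 2, 18), (x2, 27, 5), (x3, 22, 8)}
Keep only column(s) region, sid: {(k1, 14), (k1, 31), (p1, 33), (p1, 9), (p2, 10), (p2, 13), (qa, 37), (rd, 2), (x2, 27), (x3, 22)}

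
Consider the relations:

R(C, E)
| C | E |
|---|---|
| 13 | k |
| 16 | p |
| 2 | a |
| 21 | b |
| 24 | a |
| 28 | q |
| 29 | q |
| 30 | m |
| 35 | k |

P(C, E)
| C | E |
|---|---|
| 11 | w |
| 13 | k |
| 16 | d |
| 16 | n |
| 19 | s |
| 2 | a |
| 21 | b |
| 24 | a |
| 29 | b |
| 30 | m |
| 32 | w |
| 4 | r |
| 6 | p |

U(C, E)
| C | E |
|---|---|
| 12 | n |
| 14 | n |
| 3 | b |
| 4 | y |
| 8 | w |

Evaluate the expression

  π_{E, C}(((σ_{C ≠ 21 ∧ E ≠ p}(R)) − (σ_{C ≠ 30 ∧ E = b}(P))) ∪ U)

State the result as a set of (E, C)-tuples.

{(a, 2), (a, 24), (b, 3), (k, 13), (k, 35), (m, 30), (n, 12), (n, 14), (q, 28), (q, 29), (w, 8), (y, 4)}

Selection C ≠ 21 ∧ E ≠ p: {(13, k), (2, a), (24, a), (28, q), (29, q), (30, m), (35, k)}
Selection C ≠ 30 ∧ E = b: {(21, b), (29, b)}
Difference: {(13, k), (2, a), (24, a), (28, q), (29, q), (30, m), (35, k)} with {(21, b), (29, b)} → {(13, k), (2, a), (24, a), (28, q), (29, q), (30, m), (35, k)}
Union: {(13, k), (2, a), (24, a), (28, q), (29, q), (30, m), (35, k)} with {(12, n), (14, n), (3, b), (4, y), (8, w)} → {(12, n), (13, k), (14, n), (2, a), (24, a), (28, q), (29, q), (3, b), (30, m), (35, k), (4, y), (8, w)}
π[E, C]: project onto (E, C) → {(a, 2), (a, 24), (b, 3), (k, 13), (k, 35), (m, 30), (n, 12), (n, 14), (q, 28), (q, 29), (w, 8), (y, 4)}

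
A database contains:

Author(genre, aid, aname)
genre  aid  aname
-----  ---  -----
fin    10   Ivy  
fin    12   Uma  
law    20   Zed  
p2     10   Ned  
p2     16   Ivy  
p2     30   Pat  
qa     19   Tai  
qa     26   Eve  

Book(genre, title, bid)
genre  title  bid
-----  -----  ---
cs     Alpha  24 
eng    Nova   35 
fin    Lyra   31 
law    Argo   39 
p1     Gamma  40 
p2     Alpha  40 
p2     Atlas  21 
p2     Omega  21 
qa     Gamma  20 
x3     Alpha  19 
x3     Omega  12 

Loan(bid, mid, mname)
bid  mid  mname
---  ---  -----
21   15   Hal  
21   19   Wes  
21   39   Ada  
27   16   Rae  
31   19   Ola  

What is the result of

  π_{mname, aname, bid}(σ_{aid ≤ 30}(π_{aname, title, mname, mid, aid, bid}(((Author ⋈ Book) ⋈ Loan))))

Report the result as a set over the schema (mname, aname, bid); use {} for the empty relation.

{(Ada, Ivy, 21), (Ada, Ned, 21), (Ada, Pat, 21), (Hal, Ivy, 21), (Hal, Ned, 21), (Hal, Pat, 21), (Ola, Ivy, 31), (Ola, Uma, 31), (Wes, Ivy, 21), (Wes, Ned, 21), (Wes, Pat, 21)}

Joining Author and Book on genre yields {(fin, 10, Ivy, Lyra, 31), (fin, 12, Uma, Lyra, 31), (law, 20, Zed, Argo, 39), (p2, 10, Ned, Alpha, 40), (p2, 10, Ned, Atlas, 21), (p2, 10, Ned, Omega, 21), (p2, 16, Ivy, Alpha, 40), (p2, 16, Ivy, Atlas, 21), (p2, 16, Ivy, Omega, 21), (p2, 30, Pat, Alpha, 40), (p2, 30, Pat, Atlas, 21), (p2, 30, Pat, Omega, 21), (qa, 19, Tai, Gamma, 20), (qa, 26, Eve, Gamma, 20)}.
Joining (Author ⋈ Book) and Loan on bid yields {(fin, 10, Ivy, Lyra, 31, 19, Ola), (fin, 12, Uma, Lyra, 31, 19, Ola), (p2, 10, Ned, Atlas, 21, 15, Hal), (p2, 10, Ned, Atlas, 21, 19, Wes), (p2, 10, Ned, Atlas, 21, 39, Ada), (p2, 10, Ned, Omega, 21, 15, Hal), (p2, 10, Ned, Omega, 21, 19, Wes), (p2, 10, Ned, Omega, 21, 39, Ada), (p2, 16, Ivy, Atlas, 21, 15, Hal), (p2, 16, Ivy, Atlas, 21, 19, Wes), (p2, 16, Ivy, Atlas, 21, 39, Ada), (p2, 16, Ivy, Omega, 21, 15, Hal), (p2, 16, Ivy, Omega, 21, 19, Wes), (p2, 16, Ivy, Omega, 21, 39, Ada), (p2, 30, Pat, Atlas, 21, 15, Hal), (p2, 30, Pat, Atlas, 21, 19, Wes), (p2, 30, Pat, Atlas, 21, 39, Ada), (p2, 30, Pat, Omega, 21, 15, Hal), (p2, 30, Pat, Omega, 21, 19, Wes), (p2, 30, Pat, Omega, 21, 39, Ada)}.
Keep only column(s) aname, title, mname, mid, aid, bid: {(Ivy, Atlas, Ada, 39, 16, 21), (Ivy, Atlas, Hal, 15, 16, 21), (Ivy, Atlas, Wes, 19, 16, 21), (Ivy, Lyra, Ola, 19, 10, 31), (Ivy, Omega, Ada, 39, 16, 21), (Ivy, Omega, Hal, 15, 16, 21), (Ivy, Omega, Wes, 19, 16, 21), (Ned, Atlas, Ada, 39, 10, 21), (Ned, Atlas, Hal, 15, 10, 21), (Ned, Atlas, Wes, 19, 10, 21), (Ned, Omega, Ada, 39, 10, 21), (Ned, Omega, Hal, 15, 10, 21), (Ned, Omega, Wes, 19, 10, 21), (Pat, Atlas, Ada, 39, 30, 21), (Pat, Atlas, Hal, 15, 30, 21), (Pat, Atlas, Wes, 19, 30, 21), (Pat, Omega, Ada, 39, 30, 21), (Pat, Omega, Hal, 15, 30, 21), (Pat, Omega, Wes, 19, 30, 21), (Uma, Lyra, Ola, 19, 12, 31)}
Apply σ_{aid ≤ 30}; surviving tuples: {(Ivy, Atlas, Ada, 39, 16, 21), (Ivy, Atlas, Hal, 15, 16, 21), (Ivy, Atlas, Wes, 19, 16, 21), (Ivy, Lyra, Ola, 19, 10, 31), (Ivy, Omega, Ada, 39, 16, 21), (Ivy, Omega, Hal, 15, 16, 21), (Ivy, Omega, Wes, 19, 16, 21), (Ned, Atlas, Ada, 39, 10, 21), (Ned, Atlas, Hal, 15, 10, 21), (Ned, Atlas, Wes, 19, 10, 21), (Ned, Omega, Ada, 39, 10, 21), (Ned, Omega, Hal, 15, 10, 21), (Ned, Omega, Wes, 19, 10, 21), (Pat, Atlas, Ada, 39, 30, 21), (Pat, Atlas, Hal, 15, 30, 21), (Pat, Atlas, Wes, 19, 30, 21), (Pat, Omega, Ada, 39, 30, 21), (Pat, Omega, Hal, 15, 30, 21), (Pat, Omega, Wes, 19, 30, 21), (Uma, Lyra, Ola, 19, 12, 31)}
Keep only column(s) mname, aname, bid (9 duplicate(s) eliminated): {(Ada, Ivy, 21), (Ada, Ned, 21), (Ada, Pat, 21), (Hal, Ivy, 21), (Hal, Ned, 21), (Hal, Pat, 21), (Ola, Ivy, 31), (Ola, Uma, 31), (Wes, Ivy, 21), (Wes, Ned, 21), (Wes, Pat, 21)}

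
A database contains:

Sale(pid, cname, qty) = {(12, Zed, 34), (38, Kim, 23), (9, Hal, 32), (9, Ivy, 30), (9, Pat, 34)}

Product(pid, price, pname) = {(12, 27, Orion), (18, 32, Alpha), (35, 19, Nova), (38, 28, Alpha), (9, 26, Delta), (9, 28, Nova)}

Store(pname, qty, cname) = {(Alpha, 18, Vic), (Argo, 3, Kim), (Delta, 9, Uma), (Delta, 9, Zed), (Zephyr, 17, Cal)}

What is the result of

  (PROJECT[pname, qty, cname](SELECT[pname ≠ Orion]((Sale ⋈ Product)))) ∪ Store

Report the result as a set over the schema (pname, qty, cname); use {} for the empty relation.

{(Alpha, 18, Vic), (Alpha, 23, Kim), (Argo, 3, Kim), (Delta, 30, Ivy), (Delta, 32, Hal), (Delta, 34, Pat), (Delta, 9, Uma), (Delta, 9, Zed), (Nova, 30, Ivy), (Nova, 32, Hal), (Nova, 34, Pat), (Zephyr, 17, Cal)}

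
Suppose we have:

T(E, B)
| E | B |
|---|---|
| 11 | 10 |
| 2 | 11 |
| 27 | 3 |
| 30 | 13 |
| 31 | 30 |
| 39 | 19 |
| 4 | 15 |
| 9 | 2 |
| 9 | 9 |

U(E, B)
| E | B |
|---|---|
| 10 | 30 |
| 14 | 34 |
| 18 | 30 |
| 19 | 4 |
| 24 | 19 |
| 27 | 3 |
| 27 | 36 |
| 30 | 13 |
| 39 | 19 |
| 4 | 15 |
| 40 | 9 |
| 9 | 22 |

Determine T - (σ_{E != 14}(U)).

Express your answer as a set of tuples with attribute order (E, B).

Apply σ_{E != 14}; surviving tuples: {(10, 30), (18, 30), (19, 4), (24, 19), (27, 3), (27, 36), (30, 13), (39, 19), (4, 15), (40, 9), (9, 22)}
Taking the difference: {(11, 10), (2, 11), (31, 30), (9, 2), (9, 9)}

{(11, 10), (2, 11), (31, 30), (9, 2), (9, 9)}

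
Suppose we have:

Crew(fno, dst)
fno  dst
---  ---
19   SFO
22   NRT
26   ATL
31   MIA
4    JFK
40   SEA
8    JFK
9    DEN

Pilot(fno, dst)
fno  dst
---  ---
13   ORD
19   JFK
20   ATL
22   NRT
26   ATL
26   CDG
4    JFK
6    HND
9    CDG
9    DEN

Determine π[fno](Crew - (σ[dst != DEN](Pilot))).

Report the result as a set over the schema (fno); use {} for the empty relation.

{19, 31, 40, 8, 9}

Selection dst != DEN: {(13, ORD), (19, JFK), (20, ATL), (22, NRT), (26, ATL), (26, CDG), (4, JFK), (6, HND), (9, CDG)}
Difference: {(19, SFO), (22, NRT), (26, ATL), (31, MIA), (4, JFK), (40, SEA), (8, JFK), (9, DEN)} with {(13, ORD), (19, JFK), (20, ATL), (22, NRT), (26, ATL), (26, CDG), (4, JFK), (6, HND), (9, CDG)} → {(19, SFO), (31, MIA), (40, SEA), (8, JFK), (9, DEN)}
Keep only column(s) fno: {19, 31, 40, 8, 9}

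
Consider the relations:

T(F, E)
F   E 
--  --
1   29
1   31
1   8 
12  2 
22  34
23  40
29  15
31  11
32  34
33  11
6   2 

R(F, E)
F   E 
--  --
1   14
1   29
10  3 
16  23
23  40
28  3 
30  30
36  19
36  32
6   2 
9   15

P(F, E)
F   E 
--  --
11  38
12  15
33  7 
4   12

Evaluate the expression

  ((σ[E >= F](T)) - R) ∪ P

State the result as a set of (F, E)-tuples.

Filtering on E >= F leaves {(1, 29), (1, 31), (1, 8), (22, 34), (23, 40), (32, 34)}.
Taking the difference: {(1, 31), (1, 8), (22, 34), (32, 34)}
Taking the union: {(1, 31), (1, 8), (11, 38), (12, 15), (22, 34), (32, 34), (33, 7), (4, 12)}

{(1, 31), (1, 8), (11, 38), (12, 15), (22, 34), (32, 34), (33, 7), (4, 12)}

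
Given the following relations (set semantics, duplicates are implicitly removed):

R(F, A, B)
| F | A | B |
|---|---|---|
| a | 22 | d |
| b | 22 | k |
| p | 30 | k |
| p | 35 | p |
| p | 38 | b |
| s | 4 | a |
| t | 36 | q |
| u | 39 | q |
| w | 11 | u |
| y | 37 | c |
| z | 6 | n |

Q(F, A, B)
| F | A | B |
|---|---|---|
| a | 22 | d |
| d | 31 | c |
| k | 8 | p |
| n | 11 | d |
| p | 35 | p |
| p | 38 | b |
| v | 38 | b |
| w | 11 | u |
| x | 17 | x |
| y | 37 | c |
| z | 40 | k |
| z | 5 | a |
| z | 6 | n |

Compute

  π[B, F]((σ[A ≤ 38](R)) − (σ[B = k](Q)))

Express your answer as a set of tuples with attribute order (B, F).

Filtering on A ≤ 38 leaves {(a, 22, d), (b, 22, k), (p, 30, k), (p, 35, p), (p, 38, b), (s, 4, a), (t, 36, q), (w, 11, u), (y, 37, c), (z, 6, n)}.
Filtering on B = k leaves {(z, 40, k)}.
Taking the difference: {(a, 22, d), (b, 22, k), (p, 30, k), (p, 35, p), (p, 38, b), (s, 4, a), (t, 36, q), (w, 11, u), (y, 37, c), (z, 6, n)}
Keep only column(s) B, F: {(a, s), (b, p), (c, y), (d, a), (k, b), (k, p), (n, z), (p, p), (q, t), (u, w)}

{(a, s), (b, p), (c, y), (d, a), (k, b), (k, p), (n, z), (p, p), (q, t), (u, w)}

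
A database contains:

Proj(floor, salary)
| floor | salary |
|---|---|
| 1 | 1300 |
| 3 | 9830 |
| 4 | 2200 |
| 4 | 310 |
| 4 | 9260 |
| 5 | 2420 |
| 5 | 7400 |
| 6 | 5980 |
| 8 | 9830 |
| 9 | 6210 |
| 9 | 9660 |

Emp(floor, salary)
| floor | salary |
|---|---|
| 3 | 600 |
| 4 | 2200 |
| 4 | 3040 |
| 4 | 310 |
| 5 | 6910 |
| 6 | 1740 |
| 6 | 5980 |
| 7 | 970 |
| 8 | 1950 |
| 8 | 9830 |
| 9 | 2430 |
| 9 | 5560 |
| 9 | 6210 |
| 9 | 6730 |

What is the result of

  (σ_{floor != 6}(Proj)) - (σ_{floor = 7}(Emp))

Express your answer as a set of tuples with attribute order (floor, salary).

{(1, 1300), (3, 9830), (4, 2200), (4, 310), (4, 9260), (5, 2420), (5, 7400), (8, 9830), (9, 6210), (9, 9660)}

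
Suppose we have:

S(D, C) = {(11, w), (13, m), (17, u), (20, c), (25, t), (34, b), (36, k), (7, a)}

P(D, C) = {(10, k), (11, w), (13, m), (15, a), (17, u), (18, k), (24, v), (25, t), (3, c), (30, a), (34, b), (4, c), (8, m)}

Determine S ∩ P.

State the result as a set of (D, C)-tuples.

Taking the intersection: {(11, w), (13, m), (17, u), (25, t), (34, b)}

{(11, w), (13, m), (17, u), (25, t), (34, b)}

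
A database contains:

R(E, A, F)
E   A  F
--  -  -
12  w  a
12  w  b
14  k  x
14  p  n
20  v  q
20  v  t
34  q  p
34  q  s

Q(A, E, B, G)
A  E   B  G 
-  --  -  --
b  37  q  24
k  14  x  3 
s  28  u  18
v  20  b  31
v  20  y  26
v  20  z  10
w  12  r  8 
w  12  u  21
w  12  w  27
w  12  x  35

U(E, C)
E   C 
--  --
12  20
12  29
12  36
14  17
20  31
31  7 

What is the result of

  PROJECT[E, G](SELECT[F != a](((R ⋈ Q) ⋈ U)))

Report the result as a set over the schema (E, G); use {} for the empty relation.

Natural join on E, A: {(12, w, a, r, 8), (12, w, a, u, 21), (12, w, a, w, 27), (12, w, a, x, 35), (12, w, b, r, 8), (12, w, b, u, 21), (12, w, b, w, 27), (12, w, b, x, 35), (14, k, x, x, 3), (20, v, q, b, 31), (20, v, q, y, 26), (20, v, q, z, 10), (20, v, t, b, 31), (20, v, t, y, 26), (20, v, t, z, 10)}
Natural join on E: {(12, w, a, r, 8, 20), (12, w, a, r, 8, 29), (12, w, a, r, 8, 36), (12, w, a, u, 21, 20), (12, w, a, u, 21, 29), (12, w, a, u, 21, 36), (12, w, a, w, 27, 20), (12, w, a, w, 27, 29), (12, w, a, w, 27, 36), (12, w, a, x, 35, 20), (12, w, a, x, 35, 29), (12, w, a, x, 35, 36), (12, w, b, r, 8, 20), (12, w, b, r, 8, 29), (12, w, b, r, 8, 36), (12, w, b, u, 21, 20), (12, w, b, u, 21, 29), (12, w, b, u, 21, 36), (12, w, b, w, 27, 20), (12, w, b, w, 27, 29), (12, w, b, w, 27, 36), (12, w, b, x, 35, 20), (12, w, b, x, 35, 29), (12, w, b, x, 35, 36), (14, k, x, x, 3, 17), (20, v, q, b, 31, 31), (20, v, q, y, 26, 31), (20, v, q, z, 10, 31), (20, v, t, b, 31, 31), (20, v, t, y, 26, 31), (20, v, t, z, 10, 31)}
Filtering on F != a leaves {(12, w, b, r, 8, 20), (12, w, b, r, 8, 29), (12, w, b, r, 8, 36), (12, w, b, u, 21, 20), (12, w, b, u, 21, 29), (12, w, b, u, 21, 36), (12, w, b, w, 27, 20), (12, w, b, w, 27, 29), (12, w, b, w, 27, 36), (12, w, b, x, 35, 20), (12, w, b, x, 35, 29), (12, w, b, x, 35, 36), (14, k, x, x, 3, 17), (20, v, q, b, 31, 31), (20, v, q, y, 26, 31), (20, v, q, z, 10, 31), (20, v, t, b, 31, 31), (20, v, t, y, 26, 31), (20, v, t, z, 10, 31)}.
π_{E, G} gives {(12, 21), (12, 27), (12, 35), (12, 8), (14, 3), (20, 10), (20, 26), (20, 31)} (11 duplicate(s) eliminated).

{(12, 21), (12, 27), (12, 35), (12, 8), (14, 3), (20, 10), (20, 26), (20, 31)}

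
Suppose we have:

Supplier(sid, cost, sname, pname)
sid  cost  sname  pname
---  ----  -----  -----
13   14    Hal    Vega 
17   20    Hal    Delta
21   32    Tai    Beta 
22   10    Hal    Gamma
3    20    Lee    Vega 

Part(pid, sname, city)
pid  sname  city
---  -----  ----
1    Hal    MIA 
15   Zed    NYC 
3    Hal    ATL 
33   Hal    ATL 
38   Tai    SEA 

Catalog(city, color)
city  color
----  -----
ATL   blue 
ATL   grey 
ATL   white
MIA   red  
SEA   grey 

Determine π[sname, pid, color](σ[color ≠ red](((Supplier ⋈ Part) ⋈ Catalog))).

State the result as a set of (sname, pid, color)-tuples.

Supplier ⋈ Part (natural join on sname): {(13, 14, Hal, Vega, 1, MIA), (13, 14, Hal, Vega, 3, ATL), (13, 14, Hal, Vega, 33, ATL), (17, 20, Hal, Delta, 1, MIA), (17, 20, Hal, Delta, 3, ATL), (17, 20, Hal, Delta, 33, ATL), (21, 32, Tai, Beta, 38, SEA), (22, 10, Hal, Gamma, 1, MIA), (22, 10, Hal, Gamma, 3, ATL), (22, 10, Hal, Gamma, 33, ATL)}
(Supplier ⋈ Part) ⋈ Catalog (natural join on city): {(13, 14, Hal, Vega, 1, MIA, red), (13, 14, Hal, Vega, 3, ATL, blue), (13, 14, Hal, Vega, 3, ATL, grey), (13, 14, Hal, Vega, 3, ATL, white), (13, 14, Hal, Vega, 33, ATL, blue), (13, 14, Hal, Vega, 33, ATL, grey), (13, 14, Hal, Vega, 33, ATL, white), (17, 20, Hal, Delta, 1, MIA, red), (17, 20, Hal, Delta, 3, ATL, blue), (17, 20, Hal, Delta, 3, ATL, grey), (17, 20, Hal, Delta, 3, ATL, white), (17, 20, Hal, Delta, 33, ATL, blue), (17, 20, Hal, Delta, 33, ATL, grey), (17, 20, Hal, Delta, 33, ATL, white), (21, 32, Tai, Beta, 38, SEA, grey), (22, 10, Hal, Gamma, 1, MIA, red), (22, 10, Hal, Gamma, 3, ATL, blue), (22, 10, Hal, Gamma, 3, ATL, grey), (22, 10, Hal, Gamma, 3, ATL, white), (22, 10, Hal, Gamma, 33, ATL, blue), (22, 10, Hal, Gamma, 33, ATL, grey), (22, 10, Hal, Gamma, 33, ATL, white)}
Filtering on color ≠ red leaves {(13, 14, Hal, Vega, 3, ATL, blue), (13, 14, Hal, Vega, 3, ATL, grey), (13, 14, Hal, Vega, 3, ATL, white), (13, 14, Hal, Vega, 33, ATL, blue), (13, 14, Hal, Vega, 33, ATL, grey), (13, 14, Hal, Vega, 33, ATL, white), (17, 20, Hal, Delta, 3, ATL, blue), (17, 20, Hal, Delta, 3, ATL, grey), (17, 20, Hal, Delta, 3, ATL, white), (17, 20, Hal, Delta, 33, ATL, blue), (17, 20, Hal, Delta, 33, ATL, grey), (17, 20, Hal, Delta, 33, ATL, white), (21, 32, Tai, Beta, 38, SEA, grey), (22, 10, Hal, Gamma, 3, ATL, blue), (22, 10, Hal, Gamma, 3, ATL, grey), (22, 10, Hal, Gamma, 3, ATL, white), (22, 10, Hal, Gamma, 33, ATL, blue), (22, 10, Hal, Gamma, 33, ATL, grey), (22, 10, Hal, Gamma, 33, ATL, white)}.
Projecting to sname, pid, color (12 duplicate(s) eliminated): {(Hal, 3, blue), (Hal, 3, grey), (Hal, 3, white), (Hal, 33, blue), (Hal, 33, grey), (Hal, 33, white), (Tai, 38, grey)}

{(Hal, 3, blue), (Hal, 3, grey), (Hal, 3, white), (Hal, 33, blue), (Hal, 33, grey), (Hal, 33, white), (Tai, 38, grey)}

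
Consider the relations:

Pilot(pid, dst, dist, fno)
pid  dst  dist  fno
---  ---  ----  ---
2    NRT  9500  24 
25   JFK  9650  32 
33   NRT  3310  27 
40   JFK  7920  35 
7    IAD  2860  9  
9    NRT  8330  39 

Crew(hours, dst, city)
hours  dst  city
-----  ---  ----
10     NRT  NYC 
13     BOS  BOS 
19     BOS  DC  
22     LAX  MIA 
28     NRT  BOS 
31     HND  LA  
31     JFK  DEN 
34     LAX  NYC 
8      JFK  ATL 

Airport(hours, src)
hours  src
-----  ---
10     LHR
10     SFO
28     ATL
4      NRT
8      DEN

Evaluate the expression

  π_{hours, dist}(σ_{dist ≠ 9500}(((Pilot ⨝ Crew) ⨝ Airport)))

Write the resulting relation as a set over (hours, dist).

Joining Pilot and Crew on dst yields {(2, NRT, 9500, 24, 10, NYC), (2, NRT, 9500, 24, 28, BOS), (25, JFK, 9650, 32, 31, DEN), (25, JFK, 9650, 32, 8, ATL), (33, NRT, 3310, 27, 10, NYC), (33, NRT, 3310, 27, 28, BOS), (40, JFK, 7920, 35, 31, DEN), (40, JFK, 7920, 35, 8, ATL), (9, NRT, 8330, 39, 10, NYC), (9, NRT, 8330, 39, 28, BOS)}.
Joining (Pilot ⨝ Crew) and Airport on hours yields {(2, NRT, 9500, 24, 10, NYC, LHR), (2, NRT, 9500, 24, 10, NYC, SFO), (2, NRT, 9500, 24, 28, BOS, ATL), (25, JFK, 9650, 32, 8, ATL, DEN), (33, NRT, 3310, 27, 10, NYC, LHR), (33, NRT, 3310, 27, 10, NYC, SFO), (33, NRT, 3310, 27, 28, BOS, ATL), (40, JFK, 7920, 35, 8, ATL, DEN), (9, NRT, 8330, 39, 10, NYC, LHR), (9, NRT, 8330, 39, 10, NYC, SFO), (9, NRT, 8330, 39, 28, BOS, ATL)}.
σ[dist ≠ 9500]: keep tuples satisfying dist ≠ 9500 → {(25, JFK, 9650, 32, 8, ATL, DEN), (33, NRT, 3310, 27, 10, NYC, LHR), (33, NRT, 3310, 27, 10, NYC, SFO), (33, NRT, 3310, 27, 28, BOS, ATL), (40, JFK, 7920, 35, 8, ATL, DEN), (9, NRT, 8330, 39, 10, NYC, LHR), (9, NRT, 8330, 39, 10, NYC, SFO), (9, NRT, 8330, 39, 28, BOS, ATL)}
π_{hours, dist} gives {(10, 3310), (10, 8330), (28, 3310), (28, 8330), (8, 7920), (8, 9650)} (2 duplicate(s) eliminated).

{(10, 3310), (10, 8330), (28, 3310), (28, 8330), (8, 7920), (8, 9650)}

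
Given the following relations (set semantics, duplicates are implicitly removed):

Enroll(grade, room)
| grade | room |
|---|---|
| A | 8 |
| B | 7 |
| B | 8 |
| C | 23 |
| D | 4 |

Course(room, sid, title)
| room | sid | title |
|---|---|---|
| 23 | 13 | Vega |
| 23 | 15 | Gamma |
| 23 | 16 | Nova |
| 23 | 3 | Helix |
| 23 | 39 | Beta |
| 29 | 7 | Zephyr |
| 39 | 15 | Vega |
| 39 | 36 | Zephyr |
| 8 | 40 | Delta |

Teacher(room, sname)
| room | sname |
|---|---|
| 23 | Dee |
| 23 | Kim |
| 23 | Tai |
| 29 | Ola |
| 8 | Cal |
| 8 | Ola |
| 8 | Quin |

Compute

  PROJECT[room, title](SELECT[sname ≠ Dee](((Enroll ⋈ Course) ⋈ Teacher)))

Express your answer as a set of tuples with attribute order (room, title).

Enroll ⋈ Course (natural join on room): {(A, 8, 40, Delta), (B, 8, 40, Delta), (C, 23, 13, Vega), (C, 23, 15, Gamma), (C, 23, 16, Nova), (C, 23, 3, Helix), (C, 23, 39, Beta)}
(Enroll ⋈ Course) ⋈ Teacher (natural join on room): {(A, 8, 40, Delta, Cal), (A, 8, 40, Delta, Ola), (A, 8, 40, Delta, Quin), (B, 8, 40, Delta, Cal), (B, 8, 40, Delta, Ola), (B, 8, 40, Delta, Quin), (C, 23, 13, Vega, Dee), (C, 23, 13, Vega, Kim), (C, 23, 13, Vega, Tai), (C, 23, 15, Gamma, Dee), (C, 23, 15, Gamma, Kim), (C, 23, 15, Gamma, Tai), (C, 23, 16, Nova, Dee), (C, 23, 16, Nova, Kim), (C, 23, 16, Nova, Tai), (C, 23, 3, Helix, Dee), (C, 23, 3, Helix, Kim), (C, 23, 3, Helix, Tai), (C, 23, 39, Beta, Dee), (C, 23, 39, Beta, Kim), (C, 23, 39, Beta, Tai)}
Apply σ_{sname ≠ Dee}; surviving tuples: {(A, 8, 40, Delta, Cal), (A, 8, 40, Delta, Ola), (A, 8, 40, Delta, Quin), (B, 8, 40, Delta, Cal), (B, 8, 40, Delta, Ola), (B, 8, 40, Delta, Quin), (C, 23, 13, Vega, Kim), (C, 23, 13, Vega, Tai), (C, 23, 15, Gamma, Kim), (C, 23, 15, Gamma, Tai), (C, 23, 16, Nova, Kim), (C, 23, 16, Nova, Tai), (C, 23, 3, Helix, Kim), (C, 23, 3, Helix, Tai), (C, 23, 39, Beta, Kim), (C, 23, 39, Beta, Tai)}
Keep only column(s) room, title (10 duplicate(s) eliminated): {(23, Beta), (23, Gamma), (23, Helix), (23, Nova), (23, Vega), (8, Delta)}

{(23, Beta), (23, Gamma), (23, Helix), (23, Nova), (23, Vega), (8, Delta)}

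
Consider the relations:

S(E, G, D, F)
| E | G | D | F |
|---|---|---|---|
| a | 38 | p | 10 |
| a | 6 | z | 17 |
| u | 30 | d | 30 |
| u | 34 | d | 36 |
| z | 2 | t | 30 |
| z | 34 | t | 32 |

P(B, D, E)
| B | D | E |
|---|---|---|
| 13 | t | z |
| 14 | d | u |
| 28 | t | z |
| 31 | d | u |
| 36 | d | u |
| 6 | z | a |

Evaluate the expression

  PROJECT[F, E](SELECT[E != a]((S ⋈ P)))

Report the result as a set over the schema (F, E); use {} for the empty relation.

Natural join on E, D: {(a, 6, z, 17, 6), (u, 30, d, 30, 14), (u, 30, d, 30, 31), (u, 30, d, 30, 36), (u, 34, d, 36, 14), (u, 34, d, 36, 31), (u, 34, d, 36, 36), (z, 2, t, 30, 13), (z, 2, t, 30, 28), (z, 34, t, 32, 13), (z, 34, t, 32, 28)}
Selection E != a: {(u, 30, d, 30, 14), (u, 30, d, 30, 31), (u, 30, d, 30, 36), (u, 34, d, 36, 14), (u, 34, d, 36, 31), (u, 34, d, 36, 36), (z, 2, t, 30, 13), (z, 2, t, 30, 28), (z, 34, t, 32, 13), (z, 34, t, 32, 28)}
Projecting to F, E (6 duplicate(s) eliminated): {(30, u), (30, z), (32, z), (36, u)}

{(30, u), (30, z), (32, z), (36, u)}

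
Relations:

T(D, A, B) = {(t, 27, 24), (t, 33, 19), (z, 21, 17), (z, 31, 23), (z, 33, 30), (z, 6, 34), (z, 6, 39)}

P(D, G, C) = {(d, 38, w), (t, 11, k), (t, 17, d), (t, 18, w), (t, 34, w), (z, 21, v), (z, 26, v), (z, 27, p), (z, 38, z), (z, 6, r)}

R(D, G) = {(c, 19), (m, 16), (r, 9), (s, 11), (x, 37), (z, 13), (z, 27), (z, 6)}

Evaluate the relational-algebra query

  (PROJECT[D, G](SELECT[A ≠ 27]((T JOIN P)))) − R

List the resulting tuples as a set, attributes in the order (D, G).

Joining T and P on D yields {(t, 27, 24, 11, k), (t, 27, 24, 17, d), (t, 27, 24, 18, w), (t, 27, 24, 34, w), (t, 33, 19, 11, k), (t, 33, 19, 17, d), (t, 33, 19, 18, w), (t, 33, 19, 34, w), (z, 21, 17, 21, v), (z, 21, 17, 26, v), (z, 21, 17, 27, p), (z, 21, 17, 38, z), (z, 21, 17, 6, r), (z, 31, 23, 21, v), (z, 31, 23, 26, v), (z, 31, 23, 27, p), (z, 31, 23, 38, z), (z, 31, 23, 6, r), (z, 33, 30, 21, v), (z, 33, 30, 26, v), (z, 33, 30, 27, p), (z, 33, 30, 38, z), (z, 33, 30, 6, r), (z, 6, 34, 21, v), (z, 6, 34, 26, v), (z, 6, 34, 27, p), (z, 6, 34, 38, z), (z, 6, 34, 6, r), (z, 6, 39, 21, v), (z, 6, 39, 26, v), (z, 6, 39, 27, p), (z, 6, 39, 38, z), (z, 6, 39, 6, r)}.
Apply σ_{A ≠ 27}; surviving tuples: {(t, 33, 19, 11, k), (t, 33, 19, 17, d), (t, 33, 19, 18, w), (t, 33, 19, 34, w), (z, 21, 17, 21, v), (z, 21, 17, 26, v), (z, 21, 17, 27, p), (z, 21, 17, 38, z), (z, 21, 17, 6, r), (z, 31, 23, 21, v), (z, 31, 23, 26, v), (z, 31, 23, 27, p), (z, 31, 23, 38, z), (z, 31, 23, 6, r), (z, 33, 30, 21, v), (z, 33, 30, 26, v), (z, 33, 30, 27, p), (z, 33, 30, 38, z), (z, 33, 30, 6, r), (z, 6, 34, 21, v), (z, 6, 34, 26, v), (z, 6, 34, 27, p), (z, 6, 34, 38, z), (z, 6, 34, 6, r), (z, 6, 39, 21, v), (z, 6, 39, 26, v), (z, 6, 39, 27, p), (z, 6, 39, 38, z), (z, 6, 39, 6, r)}
Projecting to D, G (20 duplicate(s) eliminated): {(t, 11), (t, 17), (t, 18), (t, 34), (z, 21), (z, 26), (z, 27), (z, 38), (z, 6)}
Set difference of the two operands is {(t, 11), (t, 17), (t, 18), (t, 34), (z, 21), (z, 26), (z, 38)}.

{(t, 11), (t, 17), (t, 18), (t, 34), (z, 21), (z, 26), (z, 38)}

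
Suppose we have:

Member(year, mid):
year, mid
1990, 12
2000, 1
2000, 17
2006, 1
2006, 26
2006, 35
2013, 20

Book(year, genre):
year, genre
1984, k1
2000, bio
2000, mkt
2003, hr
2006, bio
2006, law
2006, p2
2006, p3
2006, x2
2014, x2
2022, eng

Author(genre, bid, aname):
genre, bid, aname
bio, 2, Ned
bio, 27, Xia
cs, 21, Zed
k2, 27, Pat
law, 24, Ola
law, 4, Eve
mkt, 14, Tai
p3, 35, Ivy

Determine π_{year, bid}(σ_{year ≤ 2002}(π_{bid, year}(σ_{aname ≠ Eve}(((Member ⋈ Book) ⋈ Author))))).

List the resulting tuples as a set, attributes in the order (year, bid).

{(2000, 14), (2000, 2), (2000, 27)}

Member ⋈ Book (natural join on year): {(2000, 1, bio), (2000, 1, mkt), (2000, 17, bio), (2000, 17, mkt), (2006, 1, bio), (2006, 1, law), (2006, 1, p2), (2006, 1, p3), (2006, 1, x2), (2006, 26, bio), (2006, 26, law), (2006, 26, p2), (2006, 26, p3), (2006, 26, x2), (2006, 35, bio), (2006, 35, law), (2006, 35, p2), (2006, 35, p3), (2006, 35, x2)}
(Member ⋈ Book) ⋈ Author (natural join on genre): {(2000, 1, bio, 2, Ned), (2000, 1, bio, 27, Xia), (2000, 1, mkt, 14, Tai), (2000, 17, bio, 2, Ned), (2000, 17, bio, 27, Xia), (2000, 17, mkt, 14, Tai), (2006, 1, bio, 2, Ned), (2006, 1, bio, 27, Xia), (2006, 1, law, 24, Ola), (2006, 1, law, 4, Eve), (2006, 1, p3, 35, Ivy), (2006, 26, bio, 2, Ned), (2006, 26, bio, 27, Xia), (2006, 26, law, 24, Ola), (2006, 26, law, 4, Eve), (2006, 26, p3, 35, Ivy), (2006, 35, bio, 2, Ned), (2006, 35, bio, 27, Xia), (2006, 35, law, 24, Ola), (2006, 35, law, 4, Eve), (2006, 35, p3, 35, Ivy)}
Apply σ_{aname ≠ Eve}; surviving tuples: {(2000, 1, bio, 2, Ned), (2000, 1, bio, 27, Xia), (2000, 1, mkt, 14, Tai), (2000, 17, bio, 2, Ned), (2000, 17, bio, 27, Xia), (2000, 17, mkt, 14, Tai), (2006, 1, bio, 2, Ned), (2006, 1, bio, 27, Xia), (2006, 1, law, 24, Ola), (2006, 1, p3, 35, Ivy), (2006, 26, bio, 2, Ned), (2006, 26, bio, 27, Xia), (2006, 26, law, 24, Ola), (2006, 26, p3, 35, Ivy), (2006, 35, bio, 2, Ned), (2006, 35, bio, 27, Xia), (2006, 35, law, 24, Ola), (2006, 35, p3, 35, Ivy)}
π_{bid, year} gives {(14, 2000), (2, 2000), (2, 2006), (24, 2006), (27, 2000), (27, 2006), (35, 2006)} (11 duplicate(s) eliminated).
Apply σ_{year ≤ 2002}; surviving tuples: {(14, 2000), (2, 2000), (27, 2000)}
π_{year, bid} gives {(2000, 14), (2000, 2), (2000, 27)}.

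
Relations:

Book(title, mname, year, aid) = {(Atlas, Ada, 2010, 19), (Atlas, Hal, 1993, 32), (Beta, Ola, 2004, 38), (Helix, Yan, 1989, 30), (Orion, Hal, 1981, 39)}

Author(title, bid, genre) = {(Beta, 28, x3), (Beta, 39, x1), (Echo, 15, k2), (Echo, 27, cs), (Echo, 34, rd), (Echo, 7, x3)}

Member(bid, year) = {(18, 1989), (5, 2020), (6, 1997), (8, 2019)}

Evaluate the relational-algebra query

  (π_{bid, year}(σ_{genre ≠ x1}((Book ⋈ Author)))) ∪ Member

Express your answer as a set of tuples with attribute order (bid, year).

{(18, 1989), (28, 2004), (5, 2020), (6, 1997), (8, 2019)}

Natural join on title: {(Beta, Ola, 2004, 38, 28, x3), (Beta, Ola, 2004, 38, 39, x1)}
Filtering on genre ≠ x1 leaves {(Beta, Ola, 2004, 38, 28, x3)}.
Projecting to bid, year: {(28, 2004)}
Set union of the two operands is {(18, 1989), (28, 2004), (5, 2020), (6, 1997), (8, 2019)}.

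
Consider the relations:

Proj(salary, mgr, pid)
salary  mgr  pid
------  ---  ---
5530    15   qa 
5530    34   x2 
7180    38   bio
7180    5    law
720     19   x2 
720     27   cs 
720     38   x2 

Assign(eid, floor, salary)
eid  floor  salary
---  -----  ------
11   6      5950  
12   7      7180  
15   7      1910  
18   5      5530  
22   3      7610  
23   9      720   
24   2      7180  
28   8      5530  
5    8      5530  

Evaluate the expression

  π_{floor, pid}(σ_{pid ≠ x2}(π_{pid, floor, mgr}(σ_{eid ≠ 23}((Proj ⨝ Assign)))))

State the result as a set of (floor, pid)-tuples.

Natural join on salary: {(5530, 15, qa, 18, 5), (5530, 15, qa, 28, 8), (5530, 15, qa, 5, 8), (5530, 34, x2, 18, 5), (5530, 34, x2, 28, 8), (5530, 34, x2, 5, 8), (7180, 38, bio, 12, 7), (7180, 38, bio, 24, 2), (7180, 5, law, 12, 7), (7180, 5, law, 24, 2), (720, 19, x2, 23, 9), (720, 27, cs, 23, 9), (720, 38, x2, 23, 9)}
σ[eid ≠ 23]: keep tuples satisfying eid ≠ 23 → {(5530, 15, qa, 18, 5), (5530, 15, qa, 28, 8), (5530, 15, qa, 5, 8), (5530, 34, x2, 18, 5), (5530, 34, x2, 28, 8), (5530, 34, x2, 5, 8), (7180, 38, bio, 12, 7), (7180, 38, bio, 24, 2), (7180, 5, law, 12, 7), (7180, 5, law, 24, 2)}
π_{pid, floor, mgr} gives {(bio, 2, 38), (bio, 7, 38), (law, 2, 5), (law, 7, 5), (qa, 5, 15), (qa, 8, 15), (x2, 5, 34), (x2, 8, 34)} (2 duplicate(s) eliminated).
σ[pid ≠ x2]: keep tuples satisfying pid ≠ x2 → {(bio, 2, 38), (bio, 7, 38), (law, 2, 5), (law, 7, 5), (qa, 5, 15), (qa, 8, 15)}
π_{floor, pid} gives {(2, bio), (2, law), (5, qa), (7, bio), (7, law), (8, qa)}.

{(2, bio), (2, law), (5, qa), (7, bio), (7, law), (8, qa)}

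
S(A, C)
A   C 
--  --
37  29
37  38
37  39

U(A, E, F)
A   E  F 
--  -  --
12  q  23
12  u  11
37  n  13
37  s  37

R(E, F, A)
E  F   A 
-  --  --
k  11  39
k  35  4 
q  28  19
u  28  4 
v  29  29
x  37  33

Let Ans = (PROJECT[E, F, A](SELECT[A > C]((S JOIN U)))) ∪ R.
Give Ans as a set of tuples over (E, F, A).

{(k, 11, 39), (k, 35, 4), (n, 13, 37), (q, 28, 19), (s, 37, 37), (u, 28, 4), (v, 29, 29), (x, 37, 33)}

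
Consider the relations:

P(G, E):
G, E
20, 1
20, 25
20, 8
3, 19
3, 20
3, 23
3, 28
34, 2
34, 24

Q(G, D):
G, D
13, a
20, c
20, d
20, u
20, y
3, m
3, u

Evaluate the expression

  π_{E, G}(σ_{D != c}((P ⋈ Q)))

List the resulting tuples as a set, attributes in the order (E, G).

{(1, 20), (19, 3), (20, 3), (23, 3), (25, 20), (28, 3), (8, 20)}

Natural join on G: {(20, 1, c), (20, 1, d), (20, 1, u), (20, 1, y), (20, 25, c), (20, 25, d), (20, 25, u), (20, 25, y), (20, 8, c), (20, 8, d), (20, 8, u), (20, 8, y), (3, 19, m), (3, 19, u), (3, 20, m), (3, 20, u), (3, 23, m), (3, 23, u), (3, 28, m), (3, 28, u)}
Filtering on D != c leaves {(20, 1, d), (20, 1, u), (20, 1, y), (20, 25, d), (20, 25, u), (20, 25, y), (20, 8, d), (20, 8, u), (20, 8, y), (3, 19, m), (3, 19, u), (3, 20, m), (3, 20, u), (3, 23, m), (3, 23, u), (3, 28, m), (3, 28, u)}.
π_{E, G} gives {(1, 20), (19, 3), (20, 3), (23, 3), (25, 20), (28, 3), (8, 20)} (10 duplicate(s) eliminated).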